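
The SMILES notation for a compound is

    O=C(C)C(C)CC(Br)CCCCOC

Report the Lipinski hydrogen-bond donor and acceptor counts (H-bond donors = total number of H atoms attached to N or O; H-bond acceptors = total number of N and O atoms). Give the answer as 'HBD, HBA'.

0, 2

Donors: find every N or O and count the H atoms it carries.
  atom 1 (O): bond orders sum to 2 → 0 H
  atom 13 (O): bond orders sum to 2 → 0 H
Lipinski HBD = 0.
Acceptors: N atoms = 0, O atoms = 2 → HBA = 2.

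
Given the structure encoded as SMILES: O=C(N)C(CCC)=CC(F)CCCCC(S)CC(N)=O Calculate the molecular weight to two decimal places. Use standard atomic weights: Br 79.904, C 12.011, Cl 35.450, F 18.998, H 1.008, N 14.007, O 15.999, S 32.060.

First, the molecular formula is C14H25FN2O2S (counting implicit H from valence).
  C: 14 × 12.011 = 168.154
  F: 1 × 18.998 = 18.998
  H: 25 × 1.008 = 25.200
  N: 2 × 14.007 = 28.014
  O: 2 × 15.999 = 31.998
  S: 1 × 32.060 = 32.060
Sum: 14×12.011 + 1×18.998 + 25×1.008 + 2×14.007 + 2×15.999 + 1×32.060 = 304.424 → 304.42 g/mol.

304.42 g/mol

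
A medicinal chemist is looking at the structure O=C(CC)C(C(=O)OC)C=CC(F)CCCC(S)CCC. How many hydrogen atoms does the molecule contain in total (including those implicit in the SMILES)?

27

Walk through each heavy atom and fill implicit hydrogens from standard valence (C 4, N 3, O 2, S 2, halogen 1):
  atom 1: O, bond orders sum to 2 (valence 2) → 0 H
  atom 2: C, bond orders sum to 4 (valence 4) → 0 H
  atom 3: C, bond orders sum to 2 (valence 4) → 2 H
  atom 4: C, bond orders sum to 1 (valence 4) → 3 H
  atom 5: C, bond orders sum to 3 (valence 4) → 1 H
  atom 6: C, bond orders sum to 4 (valence 4) → 0 H
  atom 7: O, bond orders sum to 2 (valence 2) → 0 H
  atom 8: O, bond orders sum to 2 (valence 2) → 0 H
  atom 9: C, bond orders sum to 1 (valence 4) → 3 H
  atom 10: C, bond orders sum to 3 (valence 4) → 1 H
  atom 11: C, bond orders sum to 3 (valence 4) → 1 H
  atom 12: C, bond orders sum to 3 (valence 4) → 1 H
  atom 13: F (halogen, monovalent) → 0 H
  atom 14: C, bond orders sum to 2 (valence 4) → 2 H
  atom 15: C, bond orders sum to 2 (valence 4) → 2 H
  atom 16: C, bond orders sum to 2 (valence 4) → 2 H
  atom 17: C, bond orders sum to 3 (valence 4) → 1 H
  atom 18: S, bond orders sum to 1 (valence 2) → 1 H
  atom 19: C, bond orders sum to 2 (valence 4) → 2 H
  atom 20: C, bond orders sum to 2 (valence 4) → 2 H
  atom 21: C, bond orders sum to 1 (valence 4) → 3 H
Total hydrogens: 27.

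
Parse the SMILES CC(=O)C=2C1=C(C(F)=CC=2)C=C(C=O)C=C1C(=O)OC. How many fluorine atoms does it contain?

1

Scan the SMILES for F atoms (remember two-letter symbols like Cl and Br are single atoms).
Fluorine count: 1.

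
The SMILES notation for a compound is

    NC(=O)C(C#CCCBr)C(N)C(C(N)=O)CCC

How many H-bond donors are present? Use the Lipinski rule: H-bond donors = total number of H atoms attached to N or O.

6

Donors: find every N or O and count the H atoms it carries.
  atom 1 (N): bond orders sum to 1 → 2 H
  atom 3 (O): bond orders sum to 2 → 0 H
  atom 11 (N): bond orders sum to 1 → 2 H
  atom 14 (N): bond orders sum to 1 → 2 H
  atom 15 (O): bond orders sum to 2 → 0 H
Lipinski HBD = 6.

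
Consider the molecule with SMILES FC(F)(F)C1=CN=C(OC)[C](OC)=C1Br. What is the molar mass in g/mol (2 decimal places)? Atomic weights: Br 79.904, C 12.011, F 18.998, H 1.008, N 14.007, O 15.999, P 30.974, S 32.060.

First, the molecular formula is C8H7BrF3NO2 (counting implicit H from valence).
  Br: 1 × 79.904 = 79.904
  C: 8 × 12.011 = 96.088
  F: 3 × 18.998 = 56.994
  H: 7 × 1.008 = 7.056
  N: 1 × 14.007 = 14.007
  O: 2 × 15.999 = 31.998
Sum: 1×79.904 + 8×12.011 + 3×18.998 + 7×1.008 + 1×14.007 + 2×15.999 = 286.047 → 286.05 g/mol.

286.05 g/mol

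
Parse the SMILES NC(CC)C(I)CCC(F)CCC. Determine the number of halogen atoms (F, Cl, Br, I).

Halogen atoms appear at heavy-atom positions 6, 10 (1×F, 1×I).
Other groups present: 1 primary amine.
Halogen count: 2.

2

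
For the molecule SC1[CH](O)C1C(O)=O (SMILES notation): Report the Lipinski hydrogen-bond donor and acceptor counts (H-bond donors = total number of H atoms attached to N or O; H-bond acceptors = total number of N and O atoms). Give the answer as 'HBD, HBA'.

Donors: find every N or O and count the H atoms it carries.
  atom 4 (O): bond orders sum to 1 → 1 H
  atom 7 (O): bond orders sum to 1 → 1 H
  atom 8 (O): bond orders sum to 2 → 0 H
Lipinski HBD = 2.
Acceptors: N atoms = 0, O atoms = 3 → HBA = 3.

2, 3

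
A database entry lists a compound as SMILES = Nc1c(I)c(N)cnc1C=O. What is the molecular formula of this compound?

Walk through each heavy atom and fill implicit hydrogens from standard valence (C 4, N 3, O 2, S 2, halogen 1); for lowercase aromatic atoms, an aromatic c carries 1 H when it has two neighbours and 0 H with three, and aromatic n carries 0 H:
  atom 1: N, bond orders sum to 1 (valence 3) → 2 H
  atom 2: aromatic c, 3 neighbours → 0 H
  atom 3: aromatic c, 3 neighbours → 0 H
  atom 4: I (halogen, monovalent) → 0 H
  atom 5: aromatic c, 3 neighbours → 0 H
  atom 6: N, bond orders sum to 1 (valence 3) → 2 H
  atom 7: aromatic c, 2 neighbours → 1 H
  atom 8: aromatic n, 2 neighbours → 0 H
  atom 9: aromatic c, 3 neighbours → 0 H
  atom 10: C, bond orders sum to 3 (valence 4) → 1 H
  atom 11: O, bond orders sum to 2 (valence 2) → 0 H
Totals → C:6, H:6, I:1, N:3, O:1.

C6H6IN3O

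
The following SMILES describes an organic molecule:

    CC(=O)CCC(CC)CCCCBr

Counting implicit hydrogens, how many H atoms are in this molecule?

21

Walk through each heavy atom and fill implicit hydrogens from standard valence (C 4, N 3, O 2, S 2, halogen 1):
  atom 1: C, bond orders sum to 1 (valence 4) → 3 H
  atom 2: C, bond orders sum to 4 (valence 4) → 0 H
  atom 3: O, bond orders sum to 2 (valence 2) → 0 H
  atom 4: C, bond orders sum to 2 (valence 4) → 2 H
  atom 5: C, bond orders sum to 2 (valence 4) → 2 H
  atom 6: C, bond orders sum to 3 (valence 4) → 1 H
  atom 7: C, bond orders sum to 2 (valence 4) → 2 H
  atom 8: C, bond orders sum to 1 (valence 4) → 3 H
  atom 9: C, bond orders sum to 2 (valence 4) → 2 H
  atom 10: C, bond orders sum to 2 (valence 4) → 2 H
  atom 11: C, bond orders sum to 2 (valence 4) → 2 H
  atom 12: C, bond orders sum to 2 (valence 4) → 2 H
  atom 13: Br (halogen, monovalent) → 0 H
Total hydrogens: 21.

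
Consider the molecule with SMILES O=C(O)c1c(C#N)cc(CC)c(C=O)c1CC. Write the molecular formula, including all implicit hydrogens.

Walk through each heavy atom and fill implicit hydrogens from standard valence (C 4, N 3, O 2, S 2, halogen 1); for lowercase aromatic atoms, an aromatic c carries 1 H when it has two neighbours and 0 H with three, and aromatic n carries 0 H:
  atom 1: O, bond orders sum to 2 (valence 2) → 0 H
  atom 2: C, bond orders sum to 4 (valence 4) → 0 H
  atom 3: O, bond orders sum to 1 (valence 2) → 1 H
  atom 4: aromatic c, 3 neighbours → 0 H
  atom 5: aromatic c, 3 neighbours → 0 H
  atom 6: C, bond orders sum to 4 (valence 4) → 0 H
  atom 7: N, bond orders sum to 3 (valence 3) → 0 H
  atom 8: aromatic c, 2 neighbours → 1 H
  atom 9: aromatic c, 3 neighbours → 0 H
  atom 10: C, bond orders sum to 2 (valence 4) → 2 H
  atom 11: C, bond orders sum to 1 (valence 4) → 3 H
  atom 12: aromatic c, 3 neighbours → 0 H
  atom 13: C, bond orders sum to 3 (valence 4) → 1 H
  atom 14: O, bond orders sum to 2 (valence 2) → 0 H
  atom 15: aromatic c, 3 neighbours → 0 H
  atom 16: C, bond orders sum to 2 (valence 4) → 2 H
  atom 17: C, bond orders sum to 1 (valence 4) → 3 H
Totals → C:13, H:13, N:1, O:3.

C13H13NO3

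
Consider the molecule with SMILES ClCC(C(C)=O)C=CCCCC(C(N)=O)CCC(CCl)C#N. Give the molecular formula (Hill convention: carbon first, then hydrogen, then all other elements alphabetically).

C16H24Cl2N2O2

Walk through each heavy atom and fill implicit hydrogens from standard valence (C 4, N 3, O 2, S 2, halogen 1):
  atom 1: Cl (halogen, monovalent) → 0 H
  atom 2: C, bond orders sum to 2 (valence 4) → 2 H
  atom 3: C, bond orders sum to 3 (valence 4) → 1 H
  atom 4: C, bond orders sum to 4 (valence 4) → 0 H
  atom 5: C, bond orders sum to 1 (valence 4) → 3 H
  atom 6: O, bond orders sum to 2 (valence 2) → 0 H
  atom 7: C, bond orders sum to 3 (valence 4) → 1 H
  atom 8: C, bond orders sum to 3 (valence 4) → 1 H
  atom 9: C, bond orders sum to 2 (valence 4) → 2 H
  atom 10: C, bond orders sum to 2 (valence 4) → 2 H
  atom 11: C, bond orders sum to 2 (valence 4) → 2 H
  atom 12: C, bond orders sum to 3 (valence 4) → 1 H
  atom 13: C, bond orders sum to 4 (valence 4) → 0 H
  atom 14: N, bond orders sum to 1 (valence 3) → 2 H
  atom 15: O, bond orders sum to 2 (valence 2) → 0 H
  atom 16: C, bond orders sum to 2 (valence 4) → 2 H
  atom 17: C, bond orders sum to 2 (valence 4) → 2 H
  atom 18: C, bond orders sum to 3 (valence 4) → 1 H
  atom 19: C, bond orders sum to 2 (valence 4) → 2 H
  atom 20: Cl (halogen, monovalent) → 0 H
  atom 21: C, bond orders sum to 4 (valence 4) → 0 H
  atom 22: N, bond orders sum to 3 (valence 3) → 0 H
Totals → C:16, H:24, Cl:2, N:2, O:2.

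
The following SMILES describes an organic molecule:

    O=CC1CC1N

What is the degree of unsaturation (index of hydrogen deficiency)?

Molecular formula: C4H7NO.
DoU = (2C + 2 + N − H − X) / 2, where X is the halogen count and O/S are ignored.
    = (2·4 + 2 + 1 − 7 − 0) / 2 = 4 / 2 = 2.

2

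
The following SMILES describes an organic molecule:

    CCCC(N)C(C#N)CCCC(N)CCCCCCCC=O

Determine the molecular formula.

C18H35N3O

Walk through each heavy atom and fill implicit hydrogens from standard valence (C 4, N 3, O 2, S 2, halogen 1):
  atom 1: C, bond orders sum to 1 (valence 4) → 3 H
  atom 2: C, bond orders sum to 2 (valence 4) → 2 H
  atom 3: C, bond orders sum to 2 (valence 4) → 2 H
  atom 4: C, bond orders sum to 3 (valence 4) → 1 H
  atom 5: N, bond orders sum to 1 (valence 3) → 2 H
  atom 6: C, bond orders sum to 3 (valence 4) → 1 H
  atom 7: C, bond orders sum to 4 (valence 4) → 0 H
  atom 8: N, bond orders sum to 3 (valence 3) → 0 H
  atom 9: C, bond orders sum to 2 (valence 4) → 2 H
  atom 10: C, bond orders sum to 2 (valence 4) → 2 H
  atom 11: C, bond orders sum to 2 (valence 4) → 2 H
  atom 12: C, bond orders sum to 3 (valence 4) → 1 H
  atom 13: N, bond orders sum to 1 (valence 3) → 2 H
  atom 14: C, bond orders sum to 2 (valence 4) → 2 H
  atom 15: C, bond orders sum to 2 (valence 4) → 2 H
  atom 16: C, bond orders sum to 2 (valence 4) → 2 H
  atom 17: C, bond orders sum to 2 (valence 4) → 2 H
  atom 18: C, bond orders sum to 2 (valence 4) → 2 H
  atom 19: C, bond orders sum to 2 (valence 4) → 2 H
  atom 20: C, bond orders sum to 2 (valence 4) → 2 H
  atom 21: C, bond orders sum to 3 (valence 4) → 1 H
  atom 22: O, bond orders sum to 2 (valence 2) → 0 H
Totals → C:18, H:35, N:3, O:1.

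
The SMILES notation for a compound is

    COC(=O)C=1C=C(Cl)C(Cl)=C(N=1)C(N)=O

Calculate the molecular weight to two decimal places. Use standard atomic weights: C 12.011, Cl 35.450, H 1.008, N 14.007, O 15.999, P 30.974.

249.05 g/mol

First, the molecular formula is C8H6Cl2N2O3 (counting implicit H from valence).
  C: 8 × 12.011 = 96.088
  Cl: 2 × 35.450 = 70.900
  H: 6 × 1.008 = 6.048
  N: 2 × 14.007 = 28.014
  O: 3 × 15.999 = 47.997
Sum: 8×12.011 + 2×35.450 + 6×1.008 + 2×14.007 + 3×15.999 = 249.047 → 249.05 g/mol.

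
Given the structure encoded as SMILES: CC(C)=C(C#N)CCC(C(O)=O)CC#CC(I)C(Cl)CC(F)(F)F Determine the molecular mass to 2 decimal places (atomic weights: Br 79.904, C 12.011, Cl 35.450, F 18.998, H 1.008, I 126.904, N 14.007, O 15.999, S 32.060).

First, the molecular formula is C16H18ClF3INO2 (counting implicit H from valence).
  C: 16 × 12.011 = 192.176
  Cl: 1 × 35.450 = 35.450
  F: 3 × 18.998 = 56.994
  H: 18 × 1.008 = 18.144
  I: 1 × 126.904 = 126.904
  N: 1 × 14.007 = 14.007
  O: 2 × 15.999 = 31.998
Sum: 16×12.011 + 1×35.450 + 3×18.998 + 18×1.008 + 1×126.904 + 1×14.007 + 2×15.999 = 475.673 → 475.67 g/mol.

475.67 g/mol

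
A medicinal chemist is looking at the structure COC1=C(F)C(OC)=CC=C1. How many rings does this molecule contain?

1

In SMILES, each pair of matching ring-closure digits denotes one ring-closing bond; the number of such bonds equals the number of independent rings.
Ring-closure bonds here: 1.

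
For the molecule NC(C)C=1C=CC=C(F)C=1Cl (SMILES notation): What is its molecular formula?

C8H9ClFN

Walk through each heavy atom and fill implicit hydrogens from standard valence (C 4, N 3, O 2, S 2, halogen 1):
  atom 1: N, bond orders sum to 1 (valence 3) → 2 H
  atom 2: C, bond orders sum to 3 (valence 4) → 1 H
  atom 3: C, bond orders sum to 1 (valence 4) → 3 H
  atom 4: C, bond orders sum to 4 (valence 4) → 0 H
  atom 5: C, bond orders sum to 3 (valence 4) → 1 H
  atom 6: C, bond orders sum to 3 (valence 4) → 1 H
  atom 7: C, bond orders sum to 3 (valence 4) → 1 H
  atom 8: C, bond orders sum to 4 (valence 4) → 0 H
  atom 9: F (halogen, monovalent) → 0 H
  atom 10: C, bond orders sum to 4 (valence 4) → 0 H
  atom 11: Cl (halogen, monovalent) → 0 H
Totals → C:8, H:9, Cl:1, F:1, N:1.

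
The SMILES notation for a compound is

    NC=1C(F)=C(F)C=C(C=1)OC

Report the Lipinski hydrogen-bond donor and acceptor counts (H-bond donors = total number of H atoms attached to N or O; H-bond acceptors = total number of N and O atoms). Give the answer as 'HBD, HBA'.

2, 2

Donors: find every N or O and count the H atoms it carries.
  atom 1 (N): bond orders sum to 1 → 2 H
  atom 10 (O): bond orders sum to 2 → 0 H
Lipinski HBD = 2.
Acceptors: N atoms = 1, O atoms = 1 → HBA = 2.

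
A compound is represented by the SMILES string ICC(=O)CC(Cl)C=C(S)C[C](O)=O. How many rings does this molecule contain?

In SMILES, each pair of matching ring-closure digits denotes one ring-closing bond; the number of such bonds equals the number of independent rings.
Ring-closure bonds here: 0.

0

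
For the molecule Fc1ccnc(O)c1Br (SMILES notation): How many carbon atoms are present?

5

Count every carbon token in the SMILES (each C, including those in ring-closure positions and inside branches).
Carbon count: 5.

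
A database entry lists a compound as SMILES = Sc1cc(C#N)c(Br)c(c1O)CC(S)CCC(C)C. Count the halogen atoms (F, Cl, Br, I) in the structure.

1

Halogen atoms appear at heavy-atom position 8 (1×Br).
Other groups present: 1 hydroxyl, 1 nitrile, 2 thiol.
Halogen count: 1.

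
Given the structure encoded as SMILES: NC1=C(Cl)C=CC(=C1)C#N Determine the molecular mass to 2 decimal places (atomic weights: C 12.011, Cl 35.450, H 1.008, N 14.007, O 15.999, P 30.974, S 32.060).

152.58 g/mol

First, the molecular formula is C7H5ClN2 (counting implicit H from valence).
  C: 7 × 12.011 = 84.077
  Cl: 1 × 35.450 = 35.450
  H: 5 × 1.008 = 5.040
  N: 2 × 14.007 = 28.014
Sum: 7×12.011 + 1×35.450 + 5×1.008 + 2×14.007 = 152.581 → 152.58 g/mol.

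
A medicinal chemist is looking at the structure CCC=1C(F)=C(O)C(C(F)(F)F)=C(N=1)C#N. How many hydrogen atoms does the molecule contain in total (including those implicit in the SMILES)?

Walk through each heavy atom and fill implicit hydrogens from standard valence (C 4, N 3, O 2, S 2, halogen 1):
  atom 1: C, bond orders sum to 1 (valence 4) → 3 H
  atom 2: C, bond orders sum to 2 (valence 4) → 2 H
  atom 3: C, bond orders sum to 4 (valence 4) → 0 H
  atom 4: C, bond orders sum to 4 (valence 4) → 0 H
  atom 5: F (halogen, monovalent) → 0 H
  atom 6: C, bond orders sum to 4 (valence 4) → 0 H
  atom 7: O, bond orders sum to 1 (valence 2) → 1 H
  atom 8: C, bond orders sum to 4 (valence 4) → 0 H
  atom 9: C, bond orders sum to 4 (valence 4) → 0 H
  atom 10: F (halogen, monovalent) → 0 H
  atom 11: F (halogen, monovalent) → 0 H
  atom 12: F (halogen, monovalent) → 0 H
  atom 13: C, bond orders sum to 4 (valence 4) → 0 H
  atom 14: N, bond orders sum to 3 (valence 3) → 0 H
  atom 15: C, bond orders sum to 4 (valence 4) → 0 H
  atom 16: N, bond orders sum to 3 (valence 3) → 0 H
Total hydrogens: 6.

6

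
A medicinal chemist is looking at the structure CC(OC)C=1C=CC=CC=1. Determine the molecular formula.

C9H12O

Walk through each heavy atom and fill implicit hydrogens from standard valence (C 4, N 3, O 2, S 2, halogen 1):
  atom 1: C, bond orders sum to 1 (valence 4) → 3 H
  atom 2: C, bond orders sum to 3 (valence 4) → 1 H
  atom 3: O, bond orders sum to 2 (valence 2) → 0 H
  atom 4: C, bond orders sum to 1 (valence 4) → 3 H
  atom 5: C, bond orders sum to 4 (valence 4) → 0 H
  atom 6: C, bond orders sum to 3 (valence 4) → 1 H
  atom 7: C, bond orders sum to 3 (valence 4) → 1 H
  atom 8: C, bond orders sum to 3 (valence 4) → 1 H
  atom 9: C, bond orders sum to 3 (valence 4) → 1 H
  atom 10: C, bond orders sum to 3 (valence 4) → 1 H
Totals → C:9, H:12, O:1.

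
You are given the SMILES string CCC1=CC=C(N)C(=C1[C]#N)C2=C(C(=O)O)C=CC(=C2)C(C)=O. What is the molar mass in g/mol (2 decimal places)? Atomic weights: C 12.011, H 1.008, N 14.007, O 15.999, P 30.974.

First, the molecular formula is C18H16N2O3 (counting implicit H from valence).
  C: 18 × 12.011 = 216.198
  H: 16 × 1.008 = 16.128
  N: 2 × 14.007 = 28.014
  O: 3 × 15.999 = 47.997
Sum: 18×12.011 + 16×1.008 + 2×14.007 + 3×15.999 = 308.337 → 308.34 g/mol.

308.34 g/mol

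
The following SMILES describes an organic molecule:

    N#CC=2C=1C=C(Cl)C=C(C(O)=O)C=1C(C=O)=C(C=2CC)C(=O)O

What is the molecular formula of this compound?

C16H10ClNO5

Walk through each heavy atom and fill implicit hydrogens from standard valence (C 4, N 3, O 2, S 2, halogen 1):
  atom 1: N, bond orders sum to 3 (valence 3) → 0 H
  atom 2: C, bond orders sum to 4 (valence 4) → 0 H
  atom 3: C, bond orders sum to 4 (valence 4) → 0 H
  atom 4: C, bond orders sum to 4 (valence 4) → 0 H
  atom 5: C, bond orders sum to 3 (valence 4) → 1 H
  atom 6: C, bond orders sum to 4 (valence 4) → 0 H
  atom 7: Cl (halogen, monovalent) → 0 H
  atom 8: C, bond orders sum to 3 (valence 4) → 1 H
  atom 9: C, bond orders sum to 4 (valence 4) → 0 H
  atom 10: C, bond orders sum to 4 (valence 4) → 0 H
  atom 11: O, bond orders sum to 1 (valence 2) → 1 H
  atom 12: O, bond orders sum to 2 (valence 2) → 0 H
  atom 13: C, bond orders sum to 4 (valence 4) → 0 H
  atom 14: C, bond orders sum to 4 (valence 4) → 0 H
  atom 15: C, bond orders sum to 3 (valence 4) → 1 H
  atom 16: O, bond orders sum to 2 (valence 2) → 0 H
  atom 17: C, bond orders sum to 4 (valence 4) → 0 H
  atom 18: C, bond orders sum to 4 (valence 4) → 0 H
  atom 19: C, bond orders sum to 2 (valence 4) → 2 H
  atom 20: C, bond orders sum to 1 (valence 4) → 3 H
  atom 21: C, bond orders sum to 4 (valence 4) → 0 H
  atom 22: O, bond orders sum to 2 (valence 2) → 0 H
  atom 23: O, bond orders sum to 1 (valence 2) → 1 H
Totals → C:16, H:10, Cl:1, N:1, O:5.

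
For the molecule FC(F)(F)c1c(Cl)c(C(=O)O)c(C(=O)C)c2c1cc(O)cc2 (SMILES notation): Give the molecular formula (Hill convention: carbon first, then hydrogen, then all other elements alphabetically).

C14H8ClF3O4

Walk through each heavy atom and fill implicit hydrogens from standard valence (C 4, N 3, O 2, S 2, halogen 1); for lowercase aromatic atoms, an aromatic c carries 1 H when it has two neighbours and 0 H with three, and aromatic n carries 0 H:
  atom 1: F (halogen, monovalent) → 0 H
  atom 2: C, bond orders sum to 4 (valence 4) → 0 H
  atom 3: F (halogen, monovalent) → 0 H
  atom 4: F (halogen, monovalent) → 0 H
  atom 5: aromatic c, 3 neighbours → 0 H
  atom 6: aromatic c, 3 neighbours → 0 H
  atom 7: Cl (halogen, monovalent) → 0 H
  atom 8: aromatic c, 3 neighbours → 0 H
  atom 9: C, bond orders sum to 4 (valence 4) → 0 H
  atom 10: O, bond orders sum to 2 (valence 2) → 0 H
  atom 11: O, bond orders sum to 1 (valence 2) → 1 H
  atom 12: aromatic c, 3 neighbours → 0 H
  atom 13: C, bond orders sum to 4 (valence 4) → 0 H
  atom 14: O, bond orders sum to 2 (valence 2) → 0 H
  atom 15: C, bond orders sum to 1 (valence 4) → 3 H
  atom 16: aromatic c, 3 neighbours → 0 H
  atom 17: aromatic c, 3 neighbours → 0 H
  atom 18: aromatic c, 2 neighbours → 1 H
  atom 19: aromatic c, 3 neighbours → 0 H
  atom 20: O, bond orders sum to 1 (valence 2) → 1 H
  atom 21: aromatic c, 2 neighbours → 1 H
  atom 22: aromatic c, 2 neighbours → 1 H
Totals → C:14, H:8, Cl:1, F:3, O:4.
In Hill order: C14H8ClF3O4.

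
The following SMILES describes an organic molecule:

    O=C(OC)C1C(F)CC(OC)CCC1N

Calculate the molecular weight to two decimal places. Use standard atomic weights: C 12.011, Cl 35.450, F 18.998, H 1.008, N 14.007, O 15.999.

First, the molecular formula is C10H18FNO3 (counting implicit H from valence).
  C: 10 × 12.011 = 120.110
  F: 1 × 18.998 = 18.998
  H: 18 × 1.008 = 18.144
  N: 1 × 14.007 = 14.007
  O: 3 × 15.999 = 47.997
Sum: 10×12.011 + 1×18.998 + 18×1.008 + 1×14.007 + 3×15.999 = 219.256 → 219.26 g/mol.

219.26 g/mol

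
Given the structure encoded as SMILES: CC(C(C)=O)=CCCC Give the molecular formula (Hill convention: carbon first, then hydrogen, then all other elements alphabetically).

C8H14O

Walk through each heavy atom and fill implicit hydrogens from standard valence (C 4, N 3, O 2, S 2, halogen 1):
  atom 1: C, bond orders sum to 1 (valence 4) → 3 H
  atom 2: C, bond orders sum to 4 (valence 4) → 0 H
  atom 3: C, bond orders sum to 4 (valence 4) → 0 H
  atom 4: C, bond orders sum to 1 (valence 4) → 3 H
  atom 5: O, bond orders sum to 2 (valence 2) → 0 H
  atom 6: C, bond orders sum to 3 (valence 4) → 1 H
  atom 7: C, bond orders sum to 2 (valence 4) → 2 H
  atom 8: C, bond orders sum to 2 (valence 4) → 2 H
  atom 9: C, bond orders sum to 1 (valence 4) → 3 H
Totals → C:8, H:14, O:1.
In Hill order: C8H14O.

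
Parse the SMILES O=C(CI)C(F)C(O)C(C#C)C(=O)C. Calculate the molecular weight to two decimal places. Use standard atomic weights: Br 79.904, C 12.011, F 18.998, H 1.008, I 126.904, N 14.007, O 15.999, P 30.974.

312.08 g/mol

First, the molecular formula is C9H10FIO3 (counting implicit H from valence).
  C: 9 × 12.011 = 108.099
  F: 1 × 18.998 = 18.998
  H: 10 × 1.008 = 10.080
  I: 1 × 126.904 = 126.904
  O: 3 × 15.999 = 47.997
Sum: 9×12.011 + 1×18.998 + 10×1.008 + 1×126.904 + 3×15.999 = 312.078 → 312.08 g/mol.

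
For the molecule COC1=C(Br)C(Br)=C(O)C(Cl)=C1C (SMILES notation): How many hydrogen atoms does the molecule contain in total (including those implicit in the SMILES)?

Walk through each heavy atom and fill implicit hydrogens from standard valence (C 4, N 3, O 2, S 2, halogen 1):
  atom 1: C, bond orders sum to 1 (valence 4) → 3 H
  atom 2: O, bond orders sum to 2 (valence 2) → 0 H
  atom 3: C, bond orders sum to 4 (valence 4) → 0 H
  atom 4: C, bond orders sum to 4 (valence 4) → 0 H
  atom 5: Br (halogen, monovalent) → 0 H
  atom 6: C, bond orders sum to 4 (valence 4) → 0 H
  atom 7: Br (halogen, monovalent) → 0 H
  atom 8: C, bond orders sum to 4 (valence 4) → 0 H
  atom 9: O, bond orders sum to 1 (valence 2) → 1 H
  atom 10: C, bond orders sum to 4 (valence 4) → 0 H
  atom 11: Cl (halogen, monovalent) → 0 H
  atom 12: C, bond orders sum to 4 (valence 4) → 0 H
  atom 13: C, bond orders sum to 1 (valence 4) → 3 H
Total hydrogens: 7.

7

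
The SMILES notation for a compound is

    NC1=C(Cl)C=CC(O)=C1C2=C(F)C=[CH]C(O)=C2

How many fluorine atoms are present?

Scan the SMILES for F atoms (remember two-letter symbols like Cl and Br are single atoms).
Fluorine count: 1.

1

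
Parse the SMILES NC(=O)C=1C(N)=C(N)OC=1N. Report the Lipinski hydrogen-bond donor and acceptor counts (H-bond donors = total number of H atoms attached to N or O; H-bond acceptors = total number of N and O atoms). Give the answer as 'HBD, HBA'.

Donors: find every N or O and count the H atoms it carries.
  atom 1 (N): bond orders sum to 1 → 2 H
  atom 3 (O): bond orders sum to 2 → 0 H
  atom 6 (N): bond orders sum to 1 → 2 H
  atom 8 (N): bond orders sum to 1 → 2 H
  atom 9 (O): bond orders sum to 2 → 0 H
  atom 11 (N): bond orders sum to 1 → 2 H
Lipinski HBD = 8.
Acceptors: N atoms = 4, O atoms = 2 → HBA = 6.

8, 6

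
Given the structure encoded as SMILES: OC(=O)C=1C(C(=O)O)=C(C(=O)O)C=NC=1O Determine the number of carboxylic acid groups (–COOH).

The carboxylic acid motif appears at heavy-atom positions 2, 6, 10 in the SMILES.
Other groups present: 1 hydroxyl.
Carboxylic acid count: 3.

3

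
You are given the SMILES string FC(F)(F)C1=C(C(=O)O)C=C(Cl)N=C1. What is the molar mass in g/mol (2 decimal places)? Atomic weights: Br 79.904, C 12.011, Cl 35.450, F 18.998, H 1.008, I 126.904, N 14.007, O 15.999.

225.55 g/mol

First, the molecular formula is C7H3ClF3NO2 (counting implicit H from valence).
  C: 7 × 12.011 = 84.077
  Cl: 1 × 35.450 = 35.450
  F: 3 × 18.998 = 56.994
  H: 3 × 1.008 = 3.024
  N: 1 × 14.007 = 14.007
  O: 2 × 15.999 = 31.998
Sum: 7×12.011 + 1×35.450 + 3×18.998 + 3×1.008 + 1×14.007 + 2×15.999 = 225.550 → 225.55 g/mol.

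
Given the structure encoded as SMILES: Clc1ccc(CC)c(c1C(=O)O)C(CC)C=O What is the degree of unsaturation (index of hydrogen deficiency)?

6

Molecular formula: C13H15ClO3.
DoU = (2C + 2 + N − H − X) / 2, where X is the halogen count and O/S are ignored.
    = (2·13 + 2 + 0 − 15 − 1) / 2 = 12 / 2 = 6.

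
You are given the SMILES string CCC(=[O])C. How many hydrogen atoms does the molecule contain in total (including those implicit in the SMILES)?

Walk through each heavy atom and fill implicit hydrogens from standard valence (C 4, N 3, O 2, S 2, halogen 1):
  atom 1: C, bond orders sum to 1 (valence 4) → 3 H
  atom 2: C, bond orders sum to 2 (valence 4) → 2 H
  atom 3: C, bond orders sum to 4 (valence 4) → 0 H
  atom 4: O with explicit H count 0
  atom 5: C, bond orders sum to 1 (valence 4) → 3 H
Total hydrogens: 8.

8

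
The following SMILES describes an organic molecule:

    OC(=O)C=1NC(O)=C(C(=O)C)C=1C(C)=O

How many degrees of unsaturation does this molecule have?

Degree of unsaturation = (number of rings) + (number of π bonds).
Ring closures in the SMILES: 1.
π bonds: 5 double bonds (each 1 DoU) → 5 DoU from unsaturation.
Total DoU = 1 + 5 = 6.

6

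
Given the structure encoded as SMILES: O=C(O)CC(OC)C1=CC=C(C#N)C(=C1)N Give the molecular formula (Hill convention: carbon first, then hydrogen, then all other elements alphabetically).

Walk through each heavy atom and fill implicit hydrogens from standard valence (C 4, N 3, O 2, S 2, halogen 1):
  atom 1: O, bond orders sum to 2 (valence 2) → 0 H
  atom 2: C, bond orders sum to 4 (valence 4) → 0 H
  atom 3: O, bond orders sum to 1 (valence 2) → 1 H
  atom 4: C, bond orders sum to 2 (valence 4) → 2 H
  atom 5: C, bond orders sum to 3 (valence 4) → 1 H
  atom 6: O, bond orders sum to 2 (valence 2) → 0 H
  atom 7: C, bond orders sum to 1 (valence 4) → 3 H
  atom 8: C, bond orders sum to 4 (valence 4) → 0 H
  atom 9: C, bond orders sum to 3 (valence 4) → 1 H
  atom 10: C, bond orders sum to 3 (valence 4) → 1 H
  atom 11: C, bond orders sum to 4 (valence 4) → 0 H
  atom 12: C, bond orders sum to 4 (valence 4) → 0 H
  atom 13: N, bond orders sum to 3 (valence 3) → 0 H
  atom 14: C, bond orders sum to 4 (valence 4) → 0 H
  atom 15: C, bond orders sum to 3 (valence 4) → 1 H
  atom 16: N, bond orders sum to 1 (valence 3) → 2 H
Totals → C:11, H:12, N:2, O:3.
In Hill order: C11H12N2O3.

C11H12N2O3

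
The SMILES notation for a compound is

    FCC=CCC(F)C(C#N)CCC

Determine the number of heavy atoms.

Every atom symbol written in the SMILES (organic subset) is one heavy atom; implicit H are not written.
Heavy atoms by element → C:10, F:2, N:1.
Total: 13.

13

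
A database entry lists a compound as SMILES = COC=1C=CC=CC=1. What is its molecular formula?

Walk through each heavy atom and fill implicit hydrogens from standard valence (C 4, N 3, O 2, S 2, halogen 1):
  atom 1: C, bond orders sum to 1 (valence 4) → 3 H
  atom 2: O, bond orders sum to 2 (valence 2) → 0 H
  atom 3: C, bond orders sum to 4 (valence 4) → 0 H
  atom 4: C, bond orders sum to 3 (valence 4) → 1 H
  atom 5: C, bond orders sum to 3 (valence 4) → 1 H
  atom 6: C, bond orders sum to 3 (valence 4) → 1 H
  atom 7: C, bond orders sum to 3 (valence 4) → 1 H
  atom 8: C, bond orders sum to 3 (valence 4) → 1 H
Totals → C:7, H:8, O:1.
In Hill order: C7H8O.

C7H8O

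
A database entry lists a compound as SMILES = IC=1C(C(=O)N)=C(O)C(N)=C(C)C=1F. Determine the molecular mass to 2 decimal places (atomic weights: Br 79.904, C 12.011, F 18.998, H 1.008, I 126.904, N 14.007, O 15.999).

First, the molecular formula is C8H8FIN2O2 (counting implicit H from valence).
  C: 8 × 12.011 = 96.088
  F: 1 × 18.998 = 18.998
  H: 8 × 1.008 = 8.064
  I: 1 × 126.904 = 126.904
  N: 2 × 14.007 = 28.014
  O: 2 × 15.999 = 31.998
Sum: 8×12.011 + 1×18.998 + 8×1.008 + 1×126.904 + 2×14.007 + 2×15.999 = 310.066 → 310.07 g/mol.

310.07 g/mol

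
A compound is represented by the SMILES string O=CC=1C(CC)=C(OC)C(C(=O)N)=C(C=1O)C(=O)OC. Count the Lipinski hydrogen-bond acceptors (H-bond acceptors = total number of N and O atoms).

7

N atoms: 1; O atoms: 6.
Lipinski HBA = 1 + 6 = 7.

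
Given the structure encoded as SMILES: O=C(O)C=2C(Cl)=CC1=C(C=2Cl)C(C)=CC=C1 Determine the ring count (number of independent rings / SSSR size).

In SMILES, each pair of matching ring-closure digits denotes one ring-closing bond; the number of such bonds equals the number of independent rings.
Ring-closure bonds here: 2.

2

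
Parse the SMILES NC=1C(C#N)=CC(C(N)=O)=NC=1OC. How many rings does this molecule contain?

In SMILES, each pair of matching ring-closure digits denotes one ring-closing bond; the number of such bonds equals the number of independent rings.
Ring-closure bonds here: 1.

1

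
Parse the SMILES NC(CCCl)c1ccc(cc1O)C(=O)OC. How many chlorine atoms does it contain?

Scan the SMILES for Cl atoms (remember two-letter symbols like Cl and Br are single atoms).
Chlorine count: 1.

1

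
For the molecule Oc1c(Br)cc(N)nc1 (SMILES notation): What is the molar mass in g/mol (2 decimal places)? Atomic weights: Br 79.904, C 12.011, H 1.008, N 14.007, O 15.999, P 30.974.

189.01 g/mol

First, the molecular formula is C5H5BrN2O (counting implicit H from valence).
  Br: 1 × 79.904 = 79.904
  C: 5 × 12.011 = 60.055
  H: 5 × 1.008 = 5.040
  N: 2 × 14.007 = 28.014
  O: 1 × 15.999 = 15.999
Sum: 1×79.904 + 5×12.011 + 5×1.008 + 2×14.007 + 1×15.999 = 189.012 → 189.01 g/mol.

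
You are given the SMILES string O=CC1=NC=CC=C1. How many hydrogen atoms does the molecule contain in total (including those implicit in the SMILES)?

Walk through each heavy atom and fill implicit hydrogens from standard valence (C 4, N 3, O 2, S 2, halogen 1):
  atom 1: O, bond orders sum to 2 (valence 2) → 0 H
  atom 2: C, bond orders sum to 3 (valence 4) → 1 H
  atom 3: C, bond orders sum to 4 (valence 4) → 0 H
  atom 4: N, bond orders sum to 3 (valence 3) → 0 H
  atom 5: C, bond orders sum to 3 (valence 4) → 1 H
  atom 6: C, bond orders sum to 3 (valence 4) → 1 H
  atom 7: C, bond orders sum to 3 (valence 4) → 1 H
  atom 8: C, bond orders sum to 3 (valence 4) → 1 H
Total hydrogens: 5.

5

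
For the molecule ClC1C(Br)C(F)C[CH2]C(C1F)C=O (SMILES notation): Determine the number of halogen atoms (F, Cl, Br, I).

4

Halogen atoms appear at heavy-atom positions 1, 4, 6, 11 (1×Br, 1×Cl, 2×F).
Other groups present: 1 aldehyde.
Halogen count: 4.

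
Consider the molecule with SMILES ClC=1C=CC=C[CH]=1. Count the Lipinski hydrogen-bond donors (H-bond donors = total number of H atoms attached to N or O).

Donors: find every N or O and count the H atoms it carries.
  (no N or O atoms present)
Lipinski HBD = 0.

0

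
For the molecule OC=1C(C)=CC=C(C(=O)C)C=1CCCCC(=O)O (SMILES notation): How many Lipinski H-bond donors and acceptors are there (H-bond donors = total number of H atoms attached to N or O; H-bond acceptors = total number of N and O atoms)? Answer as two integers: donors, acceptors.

Donors: find every N or O and count the H atoms it carries.
  atom 1 (O): bond orders sum to 1 → 1 H
  atom 9 (O): bond orders sum to 2 → 0 H
  atom 17 (O): bond orders sum to 2 → 0 H
  atom 18 (O): bond orders sum to 1 → 1 H
Lipinski HBD = 2.
Acceptors: N atoms = 0, O atoms = 4 → HBA = 4.

2, 4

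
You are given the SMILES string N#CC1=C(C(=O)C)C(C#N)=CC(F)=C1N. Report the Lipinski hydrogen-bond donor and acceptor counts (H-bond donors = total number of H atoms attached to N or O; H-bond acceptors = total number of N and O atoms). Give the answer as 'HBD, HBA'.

Donors: find every N or O and count the H atoms it carries.
  atom 1 (N): bond orders sum to 3 → 0 H
  atom 6 (O): bond orders sum to 2 → 0 H
  atom 10 (N): bond orders sum to 3 → 0 H
  atom 15 (N): bond orders sum to 1 → 2 H
Lipinski HBD = 2.
Acceptors: N atoms = 3, O atoms = 1 → HBA = 4.

2, 4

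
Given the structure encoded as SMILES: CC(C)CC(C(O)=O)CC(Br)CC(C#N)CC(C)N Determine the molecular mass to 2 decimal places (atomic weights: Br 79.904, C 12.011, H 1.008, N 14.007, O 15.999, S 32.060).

333.27 g/mol

First, the molecular formula is C14H25BrN2O2 (counting implicit H from valence).
  Br: 1 × 79.904 = 79.904
  C: 14 × 12.011 = 168.154
  H: 25 × 1.008 = 25.200
  N: 2 × 14.007 = 28.014
  O: 2 × 15.999 = 31.998
Sum: 1×79.904 + 14×12.011 + 25×1.008 + 2×14.007 + 2×15.999 = 333.270 → 333.27 g/mol.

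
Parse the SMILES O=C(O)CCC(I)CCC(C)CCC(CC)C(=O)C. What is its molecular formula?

Walk through each heavy atom and fill implicit hydrogens from standard valence (C 4, N 3, O 2, S 2, halogen 1):
  atom 1: O, bond orders sum to 2 (valence 2) → 0 H
  atom 2: C, bond orders sum to 4 (valence 4) → 0 H
  atom 3: O, bond orders sum to 1 (valence 2) → 1 H
  atom 4: C, bond orders sum to 2 (valence 4) → 2 H
  atom 5: C, bond orders sum to 2 (valence 4) → 2 H
  atom 6: C, bond orders sum to 3 (valence 4) → 1 H
  atom 7: I (halogen, monovalent) → 0 H
  atom 8: C, bond orders sum to 2 (valence 4) → 2 H
  atom 9: C, bond orders sum to 2 (valence 4) → 2 H
  atom 10: C, bond orders sum to 3 (valence 4) → 1 H
  atom 11: C, bond orders sum to 1 (valence 4) → 3 H
  atom 12: C, bond orders sum to 2 (valence 4) → 2 H
  atom 13: C, bond orders sum to 2 (valence 4) → 2 H
  atom 14: C, bond orders sum to 3 (valence 4) → 1 H
  atom 15: C, bond orders sum to 2 (valence 4) → 2 H
  atom 16: C, bond orders sum to 1 (valence 4) → 3 H
  atom 17: C, bond orders sum to 4 (valence 4) → 0 H
  atom 18: O, bond orders sum to 2 (valence 2) → 0 H
  atom 19: C, bond orders sum to 1 (valence 4) → 3 H
Totals → C:15, H:27, I:1, O:3.
In Hill order: C15H27IO3.

C15H27IO3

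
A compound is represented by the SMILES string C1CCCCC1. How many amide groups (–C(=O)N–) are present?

Scan the SMILES for the amide motif — none present.

0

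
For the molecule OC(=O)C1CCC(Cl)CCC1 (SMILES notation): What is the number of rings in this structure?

In SMILES, each pair of matching ring-closure digits denotes one ring-closing bond; the number of such bonds equals the number of independent rings.
Ring-closure bonds here: 1.

1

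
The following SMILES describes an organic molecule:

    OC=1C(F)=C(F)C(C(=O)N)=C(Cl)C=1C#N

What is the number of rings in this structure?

In SMILES, each pair of matching ring-closure digits denotes one ring-closing bond; the number of such bonds equals the number of independent rings.
Ring-closure bonds here: 1.

1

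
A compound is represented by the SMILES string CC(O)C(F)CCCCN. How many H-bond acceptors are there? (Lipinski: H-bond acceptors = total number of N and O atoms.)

2

N atoms: 1; O atoms: 1.
Lipinski HBA = 1 + 1 = 2.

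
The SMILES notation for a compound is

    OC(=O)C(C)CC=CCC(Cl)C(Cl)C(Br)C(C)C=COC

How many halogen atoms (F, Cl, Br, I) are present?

3

Halogen atoms appear at heavy-atom positions 11, 13, 15 (1×Br, 2×Cl).
Other groups present: 2 alkene, 1 carboxylic acid, 1 ether.
Halogen count: 3.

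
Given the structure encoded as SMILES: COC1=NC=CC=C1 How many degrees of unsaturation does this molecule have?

Degree of unsaturation = (number of rings) + (number of π bonds).
Ring closures in the SMILES: 1.
π bonds: 3 double bonds (each 1 DoU) → 3 DoU from unsaturation.
Total DoU = 1 + 3 = 4.

4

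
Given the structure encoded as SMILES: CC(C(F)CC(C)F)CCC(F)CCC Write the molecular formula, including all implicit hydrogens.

Walk through each heavy atom and fill implicit hydrogens from standard valence (C 4, N 3, O 2, S 2, halogen 1):
  atom 1: C, bond orders sum to 1 (valence 4) → 3 H
  atom 2: C, bond orders sum to 3 (valence 4) → 1 H
  atom 3: C, bond orders sum to 3 (valence 4) → 1 H
  atom 4: F (halogen, monovalent) → 0 H
  atom 5: C, bond orders sum to 2 (valence 4) → 2 H
  atom 6: C, bond orders sum to 3 (valence 4) → 1 H
  atom 7: C, bond orders sum to 1 (valence 4) → 3 H
  atom 8: F (halogen, monovalent) → 0 H
  atom 9: C, bond orders sum to 2 (valence 4) → 2 H
  atom 10: C, bond orders sum to 2 (valence 4) → 2 H
  atom 11: C, bond orders sum to 3 (valence 4) → 1 H
  atom 12: F (halogen, monovalent) → 0 H
  atom 13: C, bond orders sum to 2 (valence 4) → 2 H
  atom 14: C, bond orders sum to 2 (valence 4) → 2 H
  atom 15: C, bond orders sum to 1 (valence 4) → 3 H
Totals → C:12, H:23, F:3.

C12H23F3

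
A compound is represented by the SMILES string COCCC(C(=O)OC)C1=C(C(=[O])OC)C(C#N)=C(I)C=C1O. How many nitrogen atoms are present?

1

Scan the SMILES for N atoms (remember two-letter symbols like Cl and Br are single atoms).
Nitrogen count: 1.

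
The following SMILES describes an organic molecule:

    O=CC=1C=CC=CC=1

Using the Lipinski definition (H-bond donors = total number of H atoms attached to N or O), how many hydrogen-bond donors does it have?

Donors: find every N or O and count the H atoms it carries.
  atom 1 (O): bond orders sum to 2 → 0 H
Lipinski HBD = 0.

0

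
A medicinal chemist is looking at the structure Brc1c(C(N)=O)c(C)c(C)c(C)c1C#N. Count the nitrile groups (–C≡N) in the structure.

1

The nitrile motif appears at heavy-atom position 14 in the SMILES.
Other groups present: 1 amide.
Nitrile count: 1.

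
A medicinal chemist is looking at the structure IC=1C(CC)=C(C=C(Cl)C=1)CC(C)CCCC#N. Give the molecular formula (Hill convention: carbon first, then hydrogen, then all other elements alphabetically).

Walk through each heavy atom and fill implicit hydrogens from standard valence (C 4, N 3, O 2, S 2, halogen 1):
  atom 1: I (halogen, monovalent) → 0 H
  atom 2: C, bond orders sum to 4 (valence 4) → 0 H
  atom 3: C, bond orders sum to 4 (valence 4) → 0 H
  atom 4: C, bond orders sum to 2 (valence 4) → 2 H
  atom 5: C, bond orders sum to 1 (valence 4) → 3 H
  atom 6: C, bond orders sum to 4 (valence 4) → 0 H
  atom 7: C, bond orders sum to 3 (valence 4) → 1 H
  atom 8: C, bond orders sum to 4 (valence 4) → 0 H
  atom 9: Cl (halogen, monovalent) → 0 H
  atom 10: C, bond orders sum to 3 (valence 4) → 1 H
  atom 11: C, bond orders sum to 2 (valence 4) → 2 H
  atom 12: C, bond orders sum to 3 (valence 4) → 1 H
  atom 13: C, bond orders sum to 1 (valence 4) → 3 H
  atom 14: C, bond orders sum to 2 (valence 4) → 2 H
  atom 15: C, bond orders sum to 2 (valence 4) → 2 H
  atom 16: C, bond orders sum to 2 (valence 4) → 2 H
  atom 17: C, bond orders sum to 4 (valence 4) → 0 H
  atom 18: N, bond orders sum to 3 (valence 3) → 0 H
Totals → C:15, H:19, Cl:1, I:1, N:1.

C15H19ClIN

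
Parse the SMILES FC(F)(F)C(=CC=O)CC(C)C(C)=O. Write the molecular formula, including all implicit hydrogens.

C9H11F3O2

Walk through each heavy atom and fill implicit hydrogens from standard valence (C 4, N 3, O 2, S 2, halogen 1):
  atom 1: F (halogen, monovalent) → 0 H
  atom 2: C, bond orders sum to 4 (valence 4) → 0 H
  atom 3: F (halogen, monovalent) → 0 H
  atom 4: F (halogen, monovalent) → 0 H
  atom 5: C, bond orders sum to 4 (valence 4) → 0 H
  atom 6: C, bond orders sum to 3 (valence 4) → 1 H
  atom 7: C, bond orders sum to 3 (valence 4) → 1 H
  atom 8: O, bond orders sum to 2 (valence 2) → 0 H
  atom 9: C, bond orders sum to 2 (valence 4) → 2 H
  atom 10: C, bond orders sum to 3 (valence 4) → 1 H
  atom 11: C, bond orders sum to 1 (valence 4) → 3 H
  atom 12: C, bond orders sum to 4 (valence 4) → 0 H
  atom 13: C, bond orders sum to 1 (valence 4) → 3 H
  atom 14: O, bond orders sum to 2 (valence 2) → 0 H
Totals → C:9, H:11, F:3, O:2.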